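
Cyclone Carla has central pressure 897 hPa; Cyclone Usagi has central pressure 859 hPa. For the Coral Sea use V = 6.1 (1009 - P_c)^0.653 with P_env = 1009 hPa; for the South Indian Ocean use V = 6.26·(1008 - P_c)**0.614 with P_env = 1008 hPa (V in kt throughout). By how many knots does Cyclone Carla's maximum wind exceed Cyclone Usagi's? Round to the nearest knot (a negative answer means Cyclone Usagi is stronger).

Cyclone Carla: ΔP = 112; V ≈ 6.1 × 112^0.653 ≈ 132.88 kt.
Cyclone Usagi: ΔP = 149; V ≈ 6.26 × 149^0.614 ≈ 135.18 kt.
Difference ≈ 132.88 − 135.18 = -2.30 → -2 kt.

-2 kt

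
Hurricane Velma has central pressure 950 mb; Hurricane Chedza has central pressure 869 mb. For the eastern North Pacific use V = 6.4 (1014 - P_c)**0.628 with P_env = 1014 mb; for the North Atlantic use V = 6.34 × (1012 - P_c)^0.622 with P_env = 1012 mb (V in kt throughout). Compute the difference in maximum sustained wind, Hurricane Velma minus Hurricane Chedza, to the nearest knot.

Hurricane Velma: ΔP = 64; V ≈ 6.4 × 64^0.628 ≈ 87.19 kt.
Hurricane Chedza: ΔP = 143; V ≈ 6.34 × 143^0.622 ≈ 138.90 kt.
Difference ≈ 87.19 − 138.90 = -51.71 → -52 kt.

-52 kt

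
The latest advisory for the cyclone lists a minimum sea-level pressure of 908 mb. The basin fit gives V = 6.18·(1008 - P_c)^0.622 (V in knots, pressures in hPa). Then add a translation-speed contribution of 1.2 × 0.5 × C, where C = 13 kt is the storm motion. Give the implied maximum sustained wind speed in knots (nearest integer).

ΔP = 1008 − 908 = 100 mb.
100^0.622 ≈ 17.539.
V ≈ 6.18 × 17.539 ≈ 108.4 kt.
Translation term: 1.2 × 0.5 × 13 = 7.8 kt.
Corrected V ≈ 116.2 kt → 116 kt.

116 kt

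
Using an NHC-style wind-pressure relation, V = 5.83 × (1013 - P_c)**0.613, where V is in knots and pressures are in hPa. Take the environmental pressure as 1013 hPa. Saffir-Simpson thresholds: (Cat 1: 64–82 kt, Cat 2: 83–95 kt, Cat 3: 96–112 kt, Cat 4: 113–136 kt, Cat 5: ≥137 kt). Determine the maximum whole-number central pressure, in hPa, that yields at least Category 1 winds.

963 hPa

Category 1 begins at V = 64 kt.
Required ΔP = (64/5.83)^(1/0.613) = 10.978^1.631 ≈ 49.82 hPa.
P_c ≤ 1013 − 49.82 = 963.18, so the highest integer P_c is 963 hPa.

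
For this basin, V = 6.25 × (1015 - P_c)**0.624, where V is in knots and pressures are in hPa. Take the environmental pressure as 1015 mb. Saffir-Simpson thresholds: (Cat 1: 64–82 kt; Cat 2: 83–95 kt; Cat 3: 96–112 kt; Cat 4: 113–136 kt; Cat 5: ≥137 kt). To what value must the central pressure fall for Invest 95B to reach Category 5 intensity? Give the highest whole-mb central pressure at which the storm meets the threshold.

Category 5 begins at V = 137 kt.
Required ΔP = (137/6.25)^(1/0.624) = 21.920^1.603 ≈ 140.86 mb.
P_c ≤ 1015 − 140.86 = 874.14, so the highest integer P_c is 874 mb.

874 mb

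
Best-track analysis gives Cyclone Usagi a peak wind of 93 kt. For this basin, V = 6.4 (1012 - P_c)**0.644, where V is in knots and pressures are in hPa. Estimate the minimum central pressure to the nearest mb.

ΔP = (V / 6.4)^(1/0.644) = (93/6.4)^1.553.
93/6.4 = 14.531; 14.531^1.553 ≈ 63.80 mb.
P_c = 1012 − 63.80 = 948.20 ≈ 948 mb.

948 mb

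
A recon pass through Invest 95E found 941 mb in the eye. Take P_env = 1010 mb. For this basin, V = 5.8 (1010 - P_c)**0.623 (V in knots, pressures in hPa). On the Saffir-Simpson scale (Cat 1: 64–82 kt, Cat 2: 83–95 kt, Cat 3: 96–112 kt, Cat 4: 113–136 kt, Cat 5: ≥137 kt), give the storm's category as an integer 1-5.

1

ΔP = 1010 − 941 = 69 mb.
V ≈ 5.8 × 69^0.623 = 5.8 × 13.98 ≈ 81 kt.
81 kt falls in the Category 1 band.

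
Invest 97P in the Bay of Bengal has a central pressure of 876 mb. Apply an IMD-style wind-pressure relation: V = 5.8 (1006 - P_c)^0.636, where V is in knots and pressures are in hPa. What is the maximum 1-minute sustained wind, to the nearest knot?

ΔP = 1006 − 876 = 130 mb.
130^0.636 ≈ 22.104.
V ≈ 5.8 × 22.104 ≈ 128.2 kt.

128 kt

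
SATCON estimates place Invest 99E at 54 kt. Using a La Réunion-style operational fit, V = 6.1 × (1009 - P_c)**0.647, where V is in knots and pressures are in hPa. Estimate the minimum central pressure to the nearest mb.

ΔP = (V / 6.1)^(1/0.647) = (54/6.1)^1.546.
54/6.1 = 8.852; 8.852^1.546 ≈ 29.09 mb.
P_c = 1009 − 29.09 = 979.91 ≈ 980 mb.

980 mb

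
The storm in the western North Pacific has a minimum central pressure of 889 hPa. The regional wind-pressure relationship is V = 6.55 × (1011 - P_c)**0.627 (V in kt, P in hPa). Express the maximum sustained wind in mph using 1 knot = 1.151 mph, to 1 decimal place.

153.3 mph

ΔP = 1011 − 889 = 122 hPa.
V ≈ 6.55 × 122^0.627 = 6.55 × 20.330 ≈ 133.165 kt.
133.165 × 1.151 ≈ 153.27 mph → 153.3 mph.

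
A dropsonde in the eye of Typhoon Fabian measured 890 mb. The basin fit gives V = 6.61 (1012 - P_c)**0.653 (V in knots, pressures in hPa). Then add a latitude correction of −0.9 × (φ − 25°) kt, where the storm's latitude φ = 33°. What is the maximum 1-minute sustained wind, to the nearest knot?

ΔP = 1012 − 890 = 122 mb.
122^0.653 ≈ 23.035.
V ≈ 6.61 × 23.035 ≈ 152.3 kt.
Latitude correction: −0.9 × (33 − 25) = -7.2 kt.
Corrected V ≈ 145.1 kt → 145 kt.

145 kt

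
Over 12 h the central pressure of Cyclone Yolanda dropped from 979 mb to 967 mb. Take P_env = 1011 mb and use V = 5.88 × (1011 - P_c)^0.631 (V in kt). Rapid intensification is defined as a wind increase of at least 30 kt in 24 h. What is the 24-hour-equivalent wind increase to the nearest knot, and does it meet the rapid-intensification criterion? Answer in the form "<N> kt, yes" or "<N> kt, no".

23 kt, no

V₁: ΔP = 32, V ≈ 5.88 × 32^0.631 ≈ 52.38 kt.
V₂: ΔP = 44, V ≈ 5.88 × 44^0.631 ≈ 64.03 kt.
ΔV over 12 h = 11.65 kt → 24 h equivalent = 11.65 × 24/12 ≈ 23.30 kt.
23 kt < 30 kt ⇒ not rapid intensification.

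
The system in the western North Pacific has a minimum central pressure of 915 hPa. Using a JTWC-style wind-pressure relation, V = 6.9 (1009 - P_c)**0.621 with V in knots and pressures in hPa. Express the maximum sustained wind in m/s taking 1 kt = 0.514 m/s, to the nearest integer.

ΔP = 1009 − 915 = 94 hPa.
V ≈ 6.9 × 94^0.621 = 6.9 × 16.800 ≈ 115.921 kt.
115.921 × 0.514 ≈ 59.58 m/s → 60 m/s.

60 m/s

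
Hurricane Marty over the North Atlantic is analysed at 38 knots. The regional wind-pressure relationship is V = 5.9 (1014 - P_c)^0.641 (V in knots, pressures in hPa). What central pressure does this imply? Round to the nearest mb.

996 mb

ΔP = (V / 5.9)^(1/0.641) = (38/5.9)^1.560.
38/5.9 = 6.441; 6.441^1.560 ≈ 18.28 mb.
P_c = 1014 − 18.28 = 995.72 ≈ 996 mb.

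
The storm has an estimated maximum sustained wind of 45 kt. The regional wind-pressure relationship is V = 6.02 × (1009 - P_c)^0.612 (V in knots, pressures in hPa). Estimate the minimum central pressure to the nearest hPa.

982 hPa

ΔP = (V / 6.02)^(1/0.612) = (45/6.02)^1.634.
45/6.02 = 7.475; 7.475^1.634 ≈ 26.76 hPa.
P_c = 1009 − 26.76 = 982.24 ≈ 982 hPa.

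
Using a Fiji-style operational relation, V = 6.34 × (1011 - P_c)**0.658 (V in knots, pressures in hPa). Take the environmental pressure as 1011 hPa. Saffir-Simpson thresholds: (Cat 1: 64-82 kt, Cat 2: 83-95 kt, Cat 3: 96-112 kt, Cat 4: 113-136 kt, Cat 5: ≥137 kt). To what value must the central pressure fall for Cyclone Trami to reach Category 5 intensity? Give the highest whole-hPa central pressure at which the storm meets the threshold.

Category 5 begins at V = 137 kt.
Required ΔP = (137/6.34)^(1/0.658) = 21.609^1.520 ≈ 106.74 hPa.
P_c ≤ 1011 − 106.74 = 904.26, so the highest integer P_c is 904 hPa.

904 hPa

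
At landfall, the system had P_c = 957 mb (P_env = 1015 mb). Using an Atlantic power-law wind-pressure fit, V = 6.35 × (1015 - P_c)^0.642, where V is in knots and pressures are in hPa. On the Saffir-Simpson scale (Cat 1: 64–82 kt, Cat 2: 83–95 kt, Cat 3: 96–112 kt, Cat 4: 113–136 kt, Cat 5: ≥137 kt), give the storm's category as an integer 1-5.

ΔP = 1015 − 957 = 58 mb.
V ≈ 6.35 × 58^0.642 = 6.35 × 13.56 ≈ 86 kt.
86 kt falls in the Category 2 band.

2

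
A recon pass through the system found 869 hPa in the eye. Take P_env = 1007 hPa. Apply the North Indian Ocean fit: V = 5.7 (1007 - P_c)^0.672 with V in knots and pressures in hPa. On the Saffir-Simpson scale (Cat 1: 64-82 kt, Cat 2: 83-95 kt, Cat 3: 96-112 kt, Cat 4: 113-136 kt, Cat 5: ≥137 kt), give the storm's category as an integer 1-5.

5

ΔP = 1007 − 869 = 138 hPa.
V ≈ 5.7 × 138^0.672 = 5.7 × 27.42 ≈ 156 kt.
156 kt falls in the Category 5 band.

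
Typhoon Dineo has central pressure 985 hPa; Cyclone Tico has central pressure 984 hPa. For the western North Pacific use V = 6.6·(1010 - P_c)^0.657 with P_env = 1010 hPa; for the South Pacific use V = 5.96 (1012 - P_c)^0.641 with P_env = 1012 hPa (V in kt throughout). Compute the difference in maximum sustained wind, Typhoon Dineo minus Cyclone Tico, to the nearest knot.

Typhoon Dineo: ΔP = 25; V ≈ 6.6 × 25^0.657 ≈ 54.70 kt.
Cyclone Tico: ΔP = 28; V ≈ 5.96 × 28^0.641 ≈ 50.45 kt.
Difference ≈ 54.70 − 50.45 = 4.25 → 4 kt.

4 kt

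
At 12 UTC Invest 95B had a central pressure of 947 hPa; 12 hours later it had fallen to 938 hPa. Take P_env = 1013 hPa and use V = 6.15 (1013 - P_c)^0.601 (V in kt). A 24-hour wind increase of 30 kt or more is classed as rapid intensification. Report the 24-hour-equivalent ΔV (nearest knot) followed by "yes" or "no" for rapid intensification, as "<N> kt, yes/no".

12 kt, no

V₁: ΔP = 66, V ≈ 6.15 × 66^0.601 ≈ 76.28 kt.
V₂: ΔP = 75, V ≈ 6.15 × 75^0.601 ≈ 82.37 kt.
ΔV over 12 h = 6.09 kt → 24 h equivalent = 6.09 × 24/12 ≈ 12.18 kt.
12 kt < 30 kt ⇒ not rapid intensification.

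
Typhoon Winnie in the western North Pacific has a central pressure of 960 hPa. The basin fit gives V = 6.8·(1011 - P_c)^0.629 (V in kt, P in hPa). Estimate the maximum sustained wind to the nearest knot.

ΔP = 1011 − 960 = 51 hPa.
51^0.629 ≈ 11.859.
V ≈ 6.8 × 11.859 ≈ 80.6 kt.

81 kt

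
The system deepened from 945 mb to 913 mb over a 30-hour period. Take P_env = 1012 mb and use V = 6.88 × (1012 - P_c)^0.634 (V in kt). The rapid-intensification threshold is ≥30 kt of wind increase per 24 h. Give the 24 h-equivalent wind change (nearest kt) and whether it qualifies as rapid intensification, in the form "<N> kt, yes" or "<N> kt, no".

22 kt, no

V₁: ΔP = 67, V ≈ 6.88 × 67^0.634 ≈ 98.93 kt.
V₂: ΔP = 99, V ≈ 6.88 × 99^0.634 ≈ 126.71 kt.
ΔV over 30 h = 27.78 kt → 24 h equivalent = 27.78 × 24/30 ≈ 22.22 kt.
22 kt < 30 kt ⇒ not rapid intensification.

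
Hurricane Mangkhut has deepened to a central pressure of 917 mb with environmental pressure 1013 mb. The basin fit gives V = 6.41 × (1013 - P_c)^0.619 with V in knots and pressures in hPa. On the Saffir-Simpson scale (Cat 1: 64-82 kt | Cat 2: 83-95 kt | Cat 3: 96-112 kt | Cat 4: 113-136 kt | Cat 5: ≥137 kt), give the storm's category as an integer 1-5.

3

ΔP = 1013 − 917 = 96 mb.
V ≈ 6.41 × 96^0.619 = 6.41 × 16.87 ≈ 108 kt.
108 kt falls in the Category 3 band.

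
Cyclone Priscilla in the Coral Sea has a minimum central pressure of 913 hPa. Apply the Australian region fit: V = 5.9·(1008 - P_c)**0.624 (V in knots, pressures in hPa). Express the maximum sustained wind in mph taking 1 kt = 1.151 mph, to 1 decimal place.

116.4 mph

ΔP = 1008 − 913 = 95 hPa.
V ≈ 5.9 × 95^0.624 = 5.9 × 17.144 ≈ 101.147 kt.
101.147 × 1.151 ≈ 116.42 mph → 116.4 mph.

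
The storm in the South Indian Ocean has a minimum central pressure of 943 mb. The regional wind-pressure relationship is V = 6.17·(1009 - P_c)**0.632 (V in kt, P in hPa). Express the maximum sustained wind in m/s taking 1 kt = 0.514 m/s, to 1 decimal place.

ΔP = 1009 − 943 = 66 mb.
V ≈ 6.17 × 66^0.632 = 6.17 × 14.124 ≈ 87.144 kt.
87.144 × 0.514 ≈ 44.79 m/s → 44.8 m/s.

44.8 m/s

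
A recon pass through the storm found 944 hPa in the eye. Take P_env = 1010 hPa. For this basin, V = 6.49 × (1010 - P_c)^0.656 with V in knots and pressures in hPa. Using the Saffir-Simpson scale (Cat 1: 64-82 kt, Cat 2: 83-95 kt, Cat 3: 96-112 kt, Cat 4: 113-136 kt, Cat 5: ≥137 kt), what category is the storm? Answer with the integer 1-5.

ΔP = 1010 − 944 = 66 hPa.
V ≈ 6.49 × 66^0.656 = 6.49 × 15.62 ≈ 101 kt.
101 kt falls in the Category 3 band.

3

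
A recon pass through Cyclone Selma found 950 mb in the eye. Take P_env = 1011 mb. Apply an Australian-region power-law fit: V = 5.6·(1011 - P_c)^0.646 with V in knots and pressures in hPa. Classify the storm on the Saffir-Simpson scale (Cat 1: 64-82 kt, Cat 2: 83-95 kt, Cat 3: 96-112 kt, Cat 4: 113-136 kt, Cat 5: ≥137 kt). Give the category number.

1

ΔP = 1011 − 950 = 61 mb.
V ≈ 5.6 × 61^0.646 = 5.6 × 14.23 ≈ 80 kt.
80 kt falls in the Category 1 band.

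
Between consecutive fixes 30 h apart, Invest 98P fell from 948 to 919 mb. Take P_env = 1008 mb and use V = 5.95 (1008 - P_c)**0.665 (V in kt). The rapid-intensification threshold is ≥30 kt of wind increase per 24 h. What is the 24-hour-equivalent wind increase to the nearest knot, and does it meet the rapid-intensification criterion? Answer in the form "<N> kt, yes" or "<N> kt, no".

V₁: ΔP = 60, V ≈ 5.95 × 60^0.665 ≈ 90.57 kt.
V₂: ΔP = 89, V ≈ 5.95 × 89^0.665 ≈ 117.72 kt.
ΔV over 30 h = 27.15 kt → 24 h equivalent = 27.15 × 24/30 ≈ 21.72 kt.
22 kt < 30 kt ⇒ not rapid intensification.

22 kt, no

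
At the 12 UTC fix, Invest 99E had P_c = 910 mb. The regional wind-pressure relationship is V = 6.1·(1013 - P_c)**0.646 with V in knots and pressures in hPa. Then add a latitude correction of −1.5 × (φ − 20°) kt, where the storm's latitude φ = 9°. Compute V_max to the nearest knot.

ΔP = 1013 − 910 = 103 mb.
103^0.646 ≈ 19.966.
V ≈ 6.1 × 19.966 ≈ 121.8 kt.
Latitude correction: −1.5 × (9 − 20) = 16.5 kt.
Corrected V ≈ 138.3 kt → 138 kt.

138 kt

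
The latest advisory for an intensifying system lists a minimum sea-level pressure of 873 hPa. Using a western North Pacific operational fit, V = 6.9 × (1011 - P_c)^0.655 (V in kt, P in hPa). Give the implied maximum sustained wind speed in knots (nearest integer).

ΔP = 1011 − 873 = 138 hPa.
138^0.655 ≈ 25.213.
V ≈ 6.9 × 25.213 ≈ 174.0 kt.

174 kt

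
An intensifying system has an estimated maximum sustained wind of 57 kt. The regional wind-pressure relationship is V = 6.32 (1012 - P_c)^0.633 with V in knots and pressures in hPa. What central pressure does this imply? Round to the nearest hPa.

980 hPa

ΔP = (V / 6.32)^(1/0.633) = (57/6.32)^1.580.
57/6.32 = 9.019; 9.019^1.580 ≈ 32.28 hPa.
P_c = 1012 − 32.28 = 979.72 ≈ 980 hPa.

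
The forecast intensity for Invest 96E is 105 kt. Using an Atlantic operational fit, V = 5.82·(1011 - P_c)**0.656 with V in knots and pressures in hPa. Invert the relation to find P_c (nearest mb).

ΔP = (V / 5.82)^(1/0.656) = (105/5.82)^1.524.
105/5.82 = 18.041; 18.041^1.524 ≈ 82.23 mb.
P_c = 1011 − 82.23 = 928.77 ≈ 929 mb.

929 mb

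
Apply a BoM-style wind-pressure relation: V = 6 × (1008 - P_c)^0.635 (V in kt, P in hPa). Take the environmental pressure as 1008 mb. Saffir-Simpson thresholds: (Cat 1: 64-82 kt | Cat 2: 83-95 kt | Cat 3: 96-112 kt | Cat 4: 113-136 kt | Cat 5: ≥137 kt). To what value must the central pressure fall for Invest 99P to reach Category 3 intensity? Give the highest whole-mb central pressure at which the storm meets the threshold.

Category 3 begins at V = 96 kt.
Required ΔP = (96/6)^(1/0.635) = 16.000^1.575 ≈ 78.75 mb.
P_c ≤ 1008 − 78.75 = 929.25, so the highest integer P_c is 929 mb.

929 mb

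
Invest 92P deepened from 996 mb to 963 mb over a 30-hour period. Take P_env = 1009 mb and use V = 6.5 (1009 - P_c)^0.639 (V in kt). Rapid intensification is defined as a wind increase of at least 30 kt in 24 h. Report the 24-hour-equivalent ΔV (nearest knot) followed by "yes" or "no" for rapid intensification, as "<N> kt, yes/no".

33 kt, yes

V₁: ΔP = 13, V ≈ 6.5 × 13^0.639 ≈ 33.48 kt.
V₂: ΔP = 46, V ≈ 6.5 × 46^0.639 ≈ 75.06 kt.
ΔV over 30 h = 41.58 kt → 24 h equivalent = 41.58 × 24/30 ≈ 33.26 kt.
33 kt ≥ 30 kt ⇒ rapid intensification.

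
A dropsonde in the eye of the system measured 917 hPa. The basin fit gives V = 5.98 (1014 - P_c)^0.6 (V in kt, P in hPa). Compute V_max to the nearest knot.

ΔP = 1014 − 917 = 97 hPa.
97^0.6 ≈ 15.562.
V ≈ 5.98 × 15.562 ≈ 93.1 kt.

93 kt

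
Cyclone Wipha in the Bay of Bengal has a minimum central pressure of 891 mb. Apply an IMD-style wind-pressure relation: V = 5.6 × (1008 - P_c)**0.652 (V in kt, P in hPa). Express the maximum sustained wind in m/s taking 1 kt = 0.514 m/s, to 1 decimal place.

ΔP = 1008 − 891 = 117 mb.
V ≈ 5.6 × 117^0.652 = 5.6 × 22.308 ≈ 124.924 kt.
124.924 × 0.514 ≈ 64.21 m/s → 64.2 m/s.

64.2 m/s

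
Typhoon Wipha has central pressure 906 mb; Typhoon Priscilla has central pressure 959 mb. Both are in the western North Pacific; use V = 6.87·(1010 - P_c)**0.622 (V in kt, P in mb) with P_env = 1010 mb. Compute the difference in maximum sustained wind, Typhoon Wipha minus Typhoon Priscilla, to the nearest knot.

44 kt

Typhoon Wipha: ΔP = 104; V ≈ 6.87 × 104^0.622 ≈ 123.47 kt.
Typhoon Priscilla: ΔP = 51; V ≈ 6.87 × 51^0.622 ≈ 79.26 kt.
Difference ≈ 123.47 − 79.26 = 44.21 → 44 kt.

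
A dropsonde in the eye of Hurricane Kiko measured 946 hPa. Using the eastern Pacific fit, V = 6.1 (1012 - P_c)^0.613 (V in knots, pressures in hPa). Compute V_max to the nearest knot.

ΔP = 1012 − 946 = 66 hPa.
66^0.613 ≈ 13.043.
V ≈ 6.1 × 13.043 ≈ 79.6 kt.

80 kt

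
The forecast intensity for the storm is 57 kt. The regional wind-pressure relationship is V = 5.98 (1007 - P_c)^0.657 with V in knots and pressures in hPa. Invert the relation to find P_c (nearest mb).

ΔP = (V / 5.98)^(1/0.657) = (57/5.98)^1.522.
57/5.98 = 9.532; 9.532^1.522 ≈ 30.93 mb.
P_c = 1007 − 30.93 = 976.07 ≈ 976 mb.

976 mb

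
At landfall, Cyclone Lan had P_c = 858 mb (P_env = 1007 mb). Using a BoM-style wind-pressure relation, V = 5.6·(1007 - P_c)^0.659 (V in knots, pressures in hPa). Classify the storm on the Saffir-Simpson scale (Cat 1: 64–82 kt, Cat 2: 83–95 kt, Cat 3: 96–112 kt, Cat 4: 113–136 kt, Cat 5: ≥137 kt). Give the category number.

5

ΔP = 1007 − 858 = 149 mb.
V ≈ 5.6 × 149^0.659 = 5.6 × 27.05 ≈ 151 kt.
151 kt falls in the Category 5 band.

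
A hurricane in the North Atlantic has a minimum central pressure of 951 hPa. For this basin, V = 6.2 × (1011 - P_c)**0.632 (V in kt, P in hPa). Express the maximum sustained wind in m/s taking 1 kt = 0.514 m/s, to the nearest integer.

42 m/s

ΔP = 1011 − 951 = 60 hPa.
V ≈ 6.2 × 60^0.632 = 6.2 × 13.298 ≈ 82.449 kt.
82.449 × 0.514 ≈ 42.38 m/s → 42 m/s.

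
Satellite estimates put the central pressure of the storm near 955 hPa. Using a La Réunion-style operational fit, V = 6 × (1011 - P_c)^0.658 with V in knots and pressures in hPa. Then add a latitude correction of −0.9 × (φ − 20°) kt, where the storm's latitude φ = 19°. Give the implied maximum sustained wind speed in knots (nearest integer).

86 kt

ΔP = 1011 − 955 = 56 hPa.
56^0.658 ≈ 14.135.
V ≈ 6 × 14.135 ≈ 84.8 kt.
Latitude correction: −0.9 × (19 − 20) = 0.9 kt.
Corrected V ≈ 85.7 kt → 86 kt.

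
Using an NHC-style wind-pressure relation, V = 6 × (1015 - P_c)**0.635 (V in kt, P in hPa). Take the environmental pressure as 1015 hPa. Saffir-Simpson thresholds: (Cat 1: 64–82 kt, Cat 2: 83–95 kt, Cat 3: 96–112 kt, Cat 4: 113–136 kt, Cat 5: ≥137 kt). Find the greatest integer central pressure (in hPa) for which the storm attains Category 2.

Category 2 begins at V = 83 kt.
Required ΔP = (83/6)^(1/0.635) = 13.833^1.575 ≈ 62.62 hPa.
P_c ≤ 1015 − 62.62 = 952.38, so the highest integer P_c is 952 hPa.

952 hPa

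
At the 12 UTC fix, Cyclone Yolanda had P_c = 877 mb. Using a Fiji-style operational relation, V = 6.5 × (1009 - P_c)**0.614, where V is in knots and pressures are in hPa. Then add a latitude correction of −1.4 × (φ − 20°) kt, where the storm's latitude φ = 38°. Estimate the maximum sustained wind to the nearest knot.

105 kt

ΔP = 1009 − 877 = 132 mb.
132^0.614 ≈ 20.046.
V ≈ 6.5 × 20.046 ≈ 130.3 kt.
Latitude correction: −1.4 × (38 − 20) = -25.2 kt.
Corrected V ≈ 105.1 kt → 105 kt.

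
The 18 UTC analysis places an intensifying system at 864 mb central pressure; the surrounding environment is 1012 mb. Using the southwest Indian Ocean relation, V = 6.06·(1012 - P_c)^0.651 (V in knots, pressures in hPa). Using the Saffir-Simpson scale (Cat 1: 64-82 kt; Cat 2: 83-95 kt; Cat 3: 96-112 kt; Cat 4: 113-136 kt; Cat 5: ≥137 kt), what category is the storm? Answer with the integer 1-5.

ΔP = 1012 − 864 = 148 mb.
V ≈ 6.06 × 148^0.651 = 6.06 × 25.87 ≈ 157 kt.
157 kt falls in the Category 5 band.

5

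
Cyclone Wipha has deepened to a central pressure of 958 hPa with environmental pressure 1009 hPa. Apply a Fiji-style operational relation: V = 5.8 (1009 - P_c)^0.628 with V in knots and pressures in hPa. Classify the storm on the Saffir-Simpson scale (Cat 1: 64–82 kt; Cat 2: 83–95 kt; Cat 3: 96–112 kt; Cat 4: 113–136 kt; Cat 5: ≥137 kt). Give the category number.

ΔP = 1009 − 958 = 51 hPa.
V ≈ 5.8 × 51^0.628 = 5.8 × 11.81 ≈ 69 kt.
69 kt falls in the Category 1 band.

1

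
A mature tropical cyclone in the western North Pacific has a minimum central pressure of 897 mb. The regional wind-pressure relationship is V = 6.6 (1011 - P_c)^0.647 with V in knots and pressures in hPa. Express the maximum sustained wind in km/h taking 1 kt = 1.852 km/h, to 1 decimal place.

261.8 km/h

ΔP = 1011 − 897 = 114 mb.
V ≈ 6.6 × 114^0.647 = 6.6 × 21.420 ≈ 141.371 kt.
141.371 × 1.852 ≈ 261.82 km/h → 261.8 km/h.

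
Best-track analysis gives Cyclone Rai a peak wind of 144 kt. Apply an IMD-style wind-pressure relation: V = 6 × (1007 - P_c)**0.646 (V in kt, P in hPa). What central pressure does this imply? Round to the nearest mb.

870 mb

ΔP = (V / 6)^(1/0.646) = (144/6)^1.548.
144/6 = 24.000; 24.000^1.548 ≈ 136.95 mb.
P_c = 1007 − 136.95 = 870.05 ≈ 870 mb.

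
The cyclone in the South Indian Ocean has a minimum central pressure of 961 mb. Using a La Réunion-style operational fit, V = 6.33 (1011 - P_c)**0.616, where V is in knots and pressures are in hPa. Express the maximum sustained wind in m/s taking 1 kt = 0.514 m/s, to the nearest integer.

ΔP = 1011 − 961 = 50 mb.
V ≈ 6.33 × 50^0.616 = 6.33 × 11.132 ≈ 70.464 kt.
70.464 × 0.514 ≈ 36.22 m/s → 36 m/s.

36 m/s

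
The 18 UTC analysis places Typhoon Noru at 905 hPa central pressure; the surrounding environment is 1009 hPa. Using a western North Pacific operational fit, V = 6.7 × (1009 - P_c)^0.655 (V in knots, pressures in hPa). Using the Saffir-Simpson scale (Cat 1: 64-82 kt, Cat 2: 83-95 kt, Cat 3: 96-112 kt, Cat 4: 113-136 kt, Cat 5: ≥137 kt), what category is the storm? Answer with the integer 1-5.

ΔP = 1009 − 905 = 104 hPa.
V ≈ 6.7 × 104^0.655 = 6.7 × 20.95 ≈ 140 kt.
140 kt falls in the Category 5 band.

5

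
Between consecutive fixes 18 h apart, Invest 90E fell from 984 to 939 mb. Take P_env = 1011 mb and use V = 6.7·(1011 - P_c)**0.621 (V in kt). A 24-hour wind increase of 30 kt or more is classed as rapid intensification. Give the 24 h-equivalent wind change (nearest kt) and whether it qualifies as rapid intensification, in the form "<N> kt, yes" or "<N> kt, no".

V₁: ΔP = 27, V ≈ 6.7 × 27^0.621 ≈ 51.87 kt.
V₂: ΔP = 72, V ≈ 6.7 × 72^0.621 ≈ 95.38 kt.
ΔV over 18 h = 43.51 kt → 24 h equivalent = 43.51 × 24/18 ≈ 58.01 kt.
58 kt ≥ 30 kt ⇒ rapid intensification.

58 kt, yes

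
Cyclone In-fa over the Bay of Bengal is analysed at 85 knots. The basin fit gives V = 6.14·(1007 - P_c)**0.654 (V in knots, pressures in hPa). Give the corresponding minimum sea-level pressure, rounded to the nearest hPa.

ΔP = (V / 6.14)^(1/0.654) = (85/6.14)^1.529.
85/6.14 = 13.844; 13.844^1.529 ≈ 55.59 hPa.
P_c = 1007 − 55.59 = 951.41 ≈ 951 hPa.

951 hPa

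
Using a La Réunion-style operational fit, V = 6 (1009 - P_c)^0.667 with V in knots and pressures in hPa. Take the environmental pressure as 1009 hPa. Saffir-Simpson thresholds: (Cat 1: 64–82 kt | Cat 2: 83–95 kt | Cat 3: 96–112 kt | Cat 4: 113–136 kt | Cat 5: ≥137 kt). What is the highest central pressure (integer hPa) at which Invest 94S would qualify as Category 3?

Category 3 begins at V = 96 kt.
Required ΔP = (96/6)^(1/0.667) = 16.000^1.499 ≈ 63.87 hPa.
P_c ≤ 1009 − 63.87 = 945.13, so the highest integer P_c is 945 hPa.

945 hPa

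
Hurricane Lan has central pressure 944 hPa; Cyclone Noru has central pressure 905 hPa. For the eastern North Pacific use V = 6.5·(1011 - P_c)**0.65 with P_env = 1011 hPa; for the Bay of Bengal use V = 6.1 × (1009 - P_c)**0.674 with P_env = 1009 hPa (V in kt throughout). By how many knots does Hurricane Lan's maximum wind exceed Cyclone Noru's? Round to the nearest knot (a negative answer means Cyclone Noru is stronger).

-40 kt

Hurricane Lan: ΔP = 67; V ≈ 6.5 × 67^0.65 ≈ 99.97 kt.
Cyclone Noru: ΔP = 104; V ≈ 6.1 × 104^0.674 ≈ 139.58 kt.
Difference ≈ 99.97 − 139.58 = -39.61 → -40 kt.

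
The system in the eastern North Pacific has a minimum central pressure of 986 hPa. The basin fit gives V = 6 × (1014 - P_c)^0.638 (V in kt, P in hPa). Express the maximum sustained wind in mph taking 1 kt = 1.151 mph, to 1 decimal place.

ΔP = 1014 − 986 = 28 hPa.
V ≈ 6 × 28^0.638 = 6 × 8.381 ≈ 50.285 kt.
50.285 × 1.151 ≈ 57.88 mph → 57.9 mph.

57.9 mph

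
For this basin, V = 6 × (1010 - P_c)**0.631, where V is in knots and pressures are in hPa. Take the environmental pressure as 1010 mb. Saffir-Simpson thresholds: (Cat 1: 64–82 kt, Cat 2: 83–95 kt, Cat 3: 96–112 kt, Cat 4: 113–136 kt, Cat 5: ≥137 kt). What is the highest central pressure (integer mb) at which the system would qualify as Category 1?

Category 1 begins at V = 64 kt.
Required ΔP = (64/6)^(1/0.631) = 10.667^1.585 ≈ 42.58 mb.
P_c ≤ 1010 − 42.58 = 967.42, so the highest integer P_c is 967 mb.

967 mb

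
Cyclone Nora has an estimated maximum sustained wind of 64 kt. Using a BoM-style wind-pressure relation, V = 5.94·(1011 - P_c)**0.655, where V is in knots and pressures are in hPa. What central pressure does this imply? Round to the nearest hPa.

ΔP = (V / 5.94)^(1/0.655) = (64/5.94)^1.527.
64/5.94 = 10.774; 10.774^1.527 ≈ 37.69 hPa.
P_c = 1011 − 37.69 = 973.31 ≈ 973 hPa.

973 hPa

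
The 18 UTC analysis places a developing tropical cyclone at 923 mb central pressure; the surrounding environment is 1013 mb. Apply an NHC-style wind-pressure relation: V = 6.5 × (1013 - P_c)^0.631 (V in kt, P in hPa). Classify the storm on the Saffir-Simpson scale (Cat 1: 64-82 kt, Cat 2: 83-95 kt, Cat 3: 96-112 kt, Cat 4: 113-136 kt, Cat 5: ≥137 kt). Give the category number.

3

ΔP = 1013 − 923 = 90 mb.
V ≈ 6.5 × 90^0.631 = 6.5 × 17.11 ≈ 111 kt.
111 kt falls in the Category 3 band.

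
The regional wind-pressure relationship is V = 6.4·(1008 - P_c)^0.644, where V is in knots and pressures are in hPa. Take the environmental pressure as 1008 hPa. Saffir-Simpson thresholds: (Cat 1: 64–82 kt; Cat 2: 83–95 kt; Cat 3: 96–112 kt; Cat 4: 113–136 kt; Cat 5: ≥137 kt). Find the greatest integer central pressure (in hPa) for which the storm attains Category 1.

972 hPa

Category 1 begins at V = 64 kt.
Required ΔP = (64/6.4)^(1/0.644) = 10.000^1.553 ≈ 35.71 hPa.
P_c ≤ 1008 − 35.71 = 972.29, so the highest integer P_c is 972 hPa.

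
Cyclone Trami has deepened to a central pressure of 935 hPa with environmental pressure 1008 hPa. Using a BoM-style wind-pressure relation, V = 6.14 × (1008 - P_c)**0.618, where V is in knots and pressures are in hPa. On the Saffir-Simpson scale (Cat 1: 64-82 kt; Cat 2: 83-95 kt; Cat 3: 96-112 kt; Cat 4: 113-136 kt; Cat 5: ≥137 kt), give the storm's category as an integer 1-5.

ΔP = 1008 − 935 = 73 hPa.
V ≈ 6.14 × 73^0.618 = 6.14 × 14.18 ≈ 87 kt.
87 kt falls in the Category 2 band.

2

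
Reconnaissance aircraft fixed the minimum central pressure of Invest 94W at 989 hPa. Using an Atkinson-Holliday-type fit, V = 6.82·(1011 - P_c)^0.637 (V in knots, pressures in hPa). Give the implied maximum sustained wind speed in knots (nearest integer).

ΔP = 1011 − 989 = 22 hPa.
22^0.637 ≈ 7.163.
V ≈ 6.82 × 7.163 ≈ 48.9 kt.

49 kt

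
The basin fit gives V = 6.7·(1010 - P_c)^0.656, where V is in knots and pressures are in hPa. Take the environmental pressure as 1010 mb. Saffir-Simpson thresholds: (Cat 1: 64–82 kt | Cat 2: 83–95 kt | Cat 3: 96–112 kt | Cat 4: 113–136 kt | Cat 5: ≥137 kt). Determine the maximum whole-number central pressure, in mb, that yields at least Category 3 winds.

Category 3 begins at V = 96 kt.
Required ΔP = (96/6.7)^(1/0.656) = 14.328^1.524 ≈ 57.88 mb.
P_c ≤ 1010 − 57.88 = 952.12, so the highest integer P_c is 952 mb.

952 mb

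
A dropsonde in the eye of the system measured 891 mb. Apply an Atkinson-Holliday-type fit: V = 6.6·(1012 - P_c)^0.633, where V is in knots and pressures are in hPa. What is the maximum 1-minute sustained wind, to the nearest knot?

137 kt

ΔP = 1012 − 891 = 121 mb.
121^0.633 ≈ 20.816.
V ≈ 6.6 × 20.816 ≈ 137.4 kt.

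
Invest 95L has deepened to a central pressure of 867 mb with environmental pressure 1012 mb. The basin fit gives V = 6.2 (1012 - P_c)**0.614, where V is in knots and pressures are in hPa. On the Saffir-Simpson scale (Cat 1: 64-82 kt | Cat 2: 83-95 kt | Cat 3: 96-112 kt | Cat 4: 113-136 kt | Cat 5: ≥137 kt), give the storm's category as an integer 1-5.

ΔP = 1012 − 867 = 145 mb.
V ≈ 6.2 × 145^0.614 = 6.2 × 21.24 ≈ 132 kt.
132 kt falls in the Category 4 band.

4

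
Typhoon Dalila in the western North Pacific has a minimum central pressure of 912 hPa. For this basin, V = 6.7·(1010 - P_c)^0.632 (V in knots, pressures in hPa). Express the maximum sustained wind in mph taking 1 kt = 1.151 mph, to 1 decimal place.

ΔP = 1010 − 912 = 98 hPa.
V ≈ 6.7 × 98^0.632 = 6.7 × 18.132 ≈ 121.487 kt.
121.487 × 1.151 ≈ 139.83 mph → 139.8 mph.

139.8 mph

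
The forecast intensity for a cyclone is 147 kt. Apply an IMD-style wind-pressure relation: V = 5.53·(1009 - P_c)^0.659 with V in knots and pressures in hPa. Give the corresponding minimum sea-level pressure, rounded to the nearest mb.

ΔP = (V / 5.53)^(1/0.659) = (147/5.53)^1.517.
147/5.53 = 26.582; 26.582^1.517 ≈ 145.13 mb.
P_c = 1009 − 145.13 = 863.87 ≈ 864 mb.

864 mb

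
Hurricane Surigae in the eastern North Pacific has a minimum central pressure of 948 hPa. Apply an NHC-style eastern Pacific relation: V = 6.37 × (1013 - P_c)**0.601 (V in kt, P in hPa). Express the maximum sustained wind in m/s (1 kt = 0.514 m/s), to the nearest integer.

40 m/s

ΔP = 1013 − 948 = 65 hPa.
V ≈ 6.37 × 65^0.601 = 6.37 × 12.290 ≈ 78.289 kt.
78.289 × 0.514 ≈ 40.24 m/s → 40 m/s.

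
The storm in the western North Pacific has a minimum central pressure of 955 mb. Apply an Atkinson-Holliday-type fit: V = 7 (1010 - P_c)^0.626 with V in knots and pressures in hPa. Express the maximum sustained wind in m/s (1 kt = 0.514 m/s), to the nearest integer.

ΔP = 1010 − 955 = 55 mb.
V ≈ 7 × 55^0.626 = 7 × 12.288 ≈ 86.013 kt.
86.013 × 0.514 ≈ 44.21 m/s → 44 m/s.

44 m/s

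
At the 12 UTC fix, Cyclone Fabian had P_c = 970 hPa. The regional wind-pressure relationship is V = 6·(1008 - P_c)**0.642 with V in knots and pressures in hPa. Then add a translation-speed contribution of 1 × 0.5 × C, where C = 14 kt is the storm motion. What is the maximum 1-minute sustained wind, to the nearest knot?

69 kt

ΔP = 1008 − 970 = 38 hPa.
38^0.642 ≈ 10.333.
V ≈ 6 × 10.333 ≈ 62.0 kt.
Translation term: 1 × 0.5 × 14 = 7 kt.
Corrected V ≈ 69 kt → 69 kt.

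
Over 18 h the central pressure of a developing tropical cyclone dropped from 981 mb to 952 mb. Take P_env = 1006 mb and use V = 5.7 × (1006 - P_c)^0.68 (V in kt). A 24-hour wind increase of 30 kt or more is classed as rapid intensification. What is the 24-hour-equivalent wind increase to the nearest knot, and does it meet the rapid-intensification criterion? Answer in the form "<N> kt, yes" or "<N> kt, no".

47 kt, yes

V₁: ΔP = 25, V ≈ 5.7 × 25^0.68 ≈ 50.87 kt.
V₂: ΔP = 54, V ≈ 5.7 × 54^0.68 ≈ 85.88 kt.
ΔV over 18 h = 35.01 kt → 24 h equivalent = 35.01 × 24/18 ≈ 46.68 kt.
47 kt ≥ 30 kt ⇒ rapid intensification.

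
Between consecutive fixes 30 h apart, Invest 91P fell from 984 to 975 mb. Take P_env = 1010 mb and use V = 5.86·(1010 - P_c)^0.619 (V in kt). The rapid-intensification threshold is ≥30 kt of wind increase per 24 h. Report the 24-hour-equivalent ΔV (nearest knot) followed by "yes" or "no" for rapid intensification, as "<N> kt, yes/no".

7 kt, no

V₁: ΔP = 26, V ≈ 5.86 × 26^0.619 ≈ 44.03 kt.
V₂: ΔP = 35, V ≈ 5.86 × 35^0.619 ≈ 52.93 kt.
ΔV over 30 h = 8.90 kt → 24 h equivalent = 8.90 × 24/30 ≈ 7.12 kt.
7 kt < 30 kt ⇒ not rapid intensification.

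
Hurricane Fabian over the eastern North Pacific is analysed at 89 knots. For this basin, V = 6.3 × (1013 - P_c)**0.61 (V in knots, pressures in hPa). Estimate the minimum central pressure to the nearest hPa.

936 hPa

ΔP = (V / 6.3)^(1/0.61) = (89/6.3)^1.639.
89/6.3 = 14.127; 14.127^1.639 ≈ 76.79 hPa.
P_c = 1013 − 76.79 = 936.21 ≈ 936 hPa.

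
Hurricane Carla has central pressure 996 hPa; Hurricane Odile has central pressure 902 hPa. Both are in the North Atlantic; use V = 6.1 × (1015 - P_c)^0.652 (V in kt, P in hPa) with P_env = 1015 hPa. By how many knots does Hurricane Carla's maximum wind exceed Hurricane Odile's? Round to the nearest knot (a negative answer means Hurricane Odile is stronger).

-91 kt

Hurricane Carla: ΔP = 19; V ≈ 6.1 × 19^0.652 ≈ 41.60 kt.
Hurricane Odile: ΔP = 113; V ≈ 6.1 × 113^0.652 ≈ 133.03 kt.
Difference ≈ 41.60 − 133.03 = -91.43 → -91 kt.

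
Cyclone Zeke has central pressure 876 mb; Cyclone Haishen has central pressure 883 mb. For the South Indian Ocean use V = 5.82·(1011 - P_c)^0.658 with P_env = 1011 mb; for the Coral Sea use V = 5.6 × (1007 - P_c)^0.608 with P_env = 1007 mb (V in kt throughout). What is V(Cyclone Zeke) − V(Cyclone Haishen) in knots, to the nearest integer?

Cyclone Zeke: ΔP = 135; V ≈ 5.82 × 135^0.658 ≈ 146.79 kt.
Cyclone Haishen: ΔP = 124; V ≈ 5.6 × 124^0.608 ≈ 104.95 kt.
Difference ≈ 146.79 − 104.95 = 41.84 → 42 kt.

42 kt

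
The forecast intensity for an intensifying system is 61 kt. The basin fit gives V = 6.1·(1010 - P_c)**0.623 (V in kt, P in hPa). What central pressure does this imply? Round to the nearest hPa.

970 hPa

ΔP = (V / 6.1)^(1/0.623) = (61/6.1)^1.605.
61/6.1 = 10.000; 10.000^1.605 ≈ 40.28 hPa.
P_c = 1010 − 40.28 = 969.72 ≈ 970 hPa.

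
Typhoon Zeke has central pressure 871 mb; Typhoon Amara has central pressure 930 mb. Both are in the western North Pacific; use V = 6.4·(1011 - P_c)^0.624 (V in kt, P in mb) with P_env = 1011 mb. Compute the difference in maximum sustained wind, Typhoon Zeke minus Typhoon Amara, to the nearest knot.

Typhoon Zeke: ΔP = 140; V ≈ 6.4 × 140^0.624 ≈ 139.75 kt.
Typhoon Amara: ΔP = 81; V ≈ 6.4 × 81^0.624 ≈ 99.33 kt.
Difference ≈ 139.75 − 99.33 = 40.42 → 40 kt.

40 kt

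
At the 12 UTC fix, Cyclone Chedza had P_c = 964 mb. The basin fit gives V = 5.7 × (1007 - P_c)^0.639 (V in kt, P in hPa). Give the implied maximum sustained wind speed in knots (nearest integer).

ΔP = 1007 − 964 = 43 mb.
43^0.639 ≈ 11.061.
V ≈ 5.7 × 11.061 ≈ 63.0 kt.

63 kt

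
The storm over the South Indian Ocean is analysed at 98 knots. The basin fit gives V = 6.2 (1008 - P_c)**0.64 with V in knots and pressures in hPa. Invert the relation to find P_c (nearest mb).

933 mb

ΔP = (V / 6.2)^(1/0.64) = (98/6.2)^1.562.
98/6.2 = 15.806; 15.806^1.562 ≈ 74.68 mb.
P_c = 1008 − 74.68 = 933.32 ≈ 933 mb.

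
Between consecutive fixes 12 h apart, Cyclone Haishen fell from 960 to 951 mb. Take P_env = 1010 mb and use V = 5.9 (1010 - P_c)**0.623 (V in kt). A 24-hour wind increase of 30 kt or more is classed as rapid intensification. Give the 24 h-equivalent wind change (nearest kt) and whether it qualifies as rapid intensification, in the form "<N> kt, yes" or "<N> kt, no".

15 kt, no

V₁: ΔP = 50, V ≈ 5.9 × 50^0.623 ≈ 67.50 kt.
V₂: ΔP = 59, V ≈ 5.9 × 59^0.623 ≈ 74.83 kt.
ΔV over 12 h = 7.33 kt → 24 h equivalent = 7.33 × 24/12 ≈ 14.66 kt.
15 kt < 30 kt ⇒ not rapid intensification.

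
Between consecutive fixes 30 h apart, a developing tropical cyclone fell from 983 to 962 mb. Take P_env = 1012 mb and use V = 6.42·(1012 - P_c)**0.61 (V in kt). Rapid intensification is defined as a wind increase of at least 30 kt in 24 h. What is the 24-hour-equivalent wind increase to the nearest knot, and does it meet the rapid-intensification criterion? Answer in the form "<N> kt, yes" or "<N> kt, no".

V₁: ΔP = 29, V ≈ 6.42 × 29^0.61 ≈ 50.07 kt.
V₂: ΔP = 50, V ≈ 6.42 × 50^0.61 ≈ 69.81 kt.
ΔV over 30 h = 19.74 kt → 24 h equivalent = 19.74 × 24/30 ≈ 15.79 kt.
16 kt < 30 kt ⇒ not rapid intensification.

16 kt, no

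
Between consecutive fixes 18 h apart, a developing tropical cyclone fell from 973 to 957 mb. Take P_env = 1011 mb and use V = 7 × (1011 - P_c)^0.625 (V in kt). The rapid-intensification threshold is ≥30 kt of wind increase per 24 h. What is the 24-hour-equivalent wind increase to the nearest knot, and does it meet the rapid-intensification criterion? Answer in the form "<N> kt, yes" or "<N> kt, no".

V₁: ΔP = 38, V ≈ 7 × 38^0.625 ≈ 67.99 kt.
V₂: ΔP = 54, V ≈ 7 × 54^0.625 ≈ 84.69 kt.
ΔV over 18 h = 16.70 kt → 24 h equivalent = 16.70 × 24/18 ≈ 22.27 kt.
22 kt < 30 kt ⇒ not rapid intensification.

22 kt, no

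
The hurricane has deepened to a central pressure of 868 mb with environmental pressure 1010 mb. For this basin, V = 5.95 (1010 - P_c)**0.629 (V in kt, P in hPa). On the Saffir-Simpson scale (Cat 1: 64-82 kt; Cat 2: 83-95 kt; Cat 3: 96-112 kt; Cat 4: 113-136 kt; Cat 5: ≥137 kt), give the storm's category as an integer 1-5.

ΔP = 1010 − 868 = 142 mb.
V ≈ 5.95 × 142^0.629 = 5.95 × 22.58 ≈ 134 kt.
134 kt falls in the Category 4 band.

4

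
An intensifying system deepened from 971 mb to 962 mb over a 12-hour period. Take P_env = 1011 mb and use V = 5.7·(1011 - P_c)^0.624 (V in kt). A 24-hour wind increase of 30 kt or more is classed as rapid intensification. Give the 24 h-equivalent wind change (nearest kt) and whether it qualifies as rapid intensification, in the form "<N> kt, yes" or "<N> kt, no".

V₁: ΔP = 40, V ≈ 5.7 × 40^0.624 ≈ 56.96 kt.
V₂: ΔP = 49, V ≈ 5.7 × 49^0.624 ≈ 64.65 kt.
ΔV over 12 h = 7.69 kt → 24 h equivalent = 7.69 × 24/12 ≈ 15.38 kt.
15 kt < 30 kt ⇒ not rapid intensification.

15 kt, no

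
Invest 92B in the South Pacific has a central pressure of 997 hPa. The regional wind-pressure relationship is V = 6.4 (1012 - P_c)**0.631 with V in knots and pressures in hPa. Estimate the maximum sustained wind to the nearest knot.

ΔP = 1012 − 997 = 15 hPa.
15^0.631 ≈ 5.522.
V ≈ 6.4 × 5.522 ≈ 35.3 kt.

35 kt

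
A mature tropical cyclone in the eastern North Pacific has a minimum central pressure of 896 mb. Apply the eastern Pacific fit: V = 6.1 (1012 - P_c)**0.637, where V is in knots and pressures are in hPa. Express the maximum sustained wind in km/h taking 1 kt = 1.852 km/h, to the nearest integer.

ΔP = 1012 − 896 = 116 mb.
V ≈ 6.1 × 116^0.637 = 6.1 × 20.657 ≈ 126.006 kt.
126.006 × 1.852 ≈ 233.36 km/h → 233 km/h.

233 km/h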